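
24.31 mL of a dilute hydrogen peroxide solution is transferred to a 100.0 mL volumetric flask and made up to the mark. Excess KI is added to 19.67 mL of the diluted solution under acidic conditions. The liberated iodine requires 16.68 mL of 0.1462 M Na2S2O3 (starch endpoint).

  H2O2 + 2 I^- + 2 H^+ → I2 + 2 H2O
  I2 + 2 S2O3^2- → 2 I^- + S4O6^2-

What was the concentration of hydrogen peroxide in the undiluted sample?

n(S2O3^2-) = 0.01668 × 0.1462 = 2.439 × 10^-3 mol
n(I2) = n(S2O3^2-)/2 = 1.219 × 10^-3 mol
n(H2O2) in the aliquot = 1.219 × 10^-3 mol (1:1 ratio)
[H2O2]_dilute = 1.219 × 10^-3 / 0.01967 = 0.06199 mol/L
[H2O2]_original = 0.06199 × 100.0/24.31 = 0.2550 mol/L

0.2550 M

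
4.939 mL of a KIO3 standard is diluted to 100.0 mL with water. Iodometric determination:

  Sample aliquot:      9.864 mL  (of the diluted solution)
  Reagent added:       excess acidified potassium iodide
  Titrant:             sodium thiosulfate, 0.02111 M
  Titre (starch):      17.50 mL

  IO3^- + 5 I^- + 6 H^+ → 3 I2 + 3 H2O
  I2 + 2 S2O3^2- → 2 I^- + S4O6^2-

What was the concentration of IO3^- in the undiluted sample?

0.1264 M

n(S2O3^2-) = 0.01750 × 0.02111 = 3.694 × 10^-4 mol
n(I2) = n(S2O3^2-)/2 = 1.847 × 10^-4 mol
From the 1:3 ratio, n(IO3^-) in the aliquot = 1/3 × 1.847 × 10^-4 = 6.157 × 10^-5 mol
[IO3^-]_dilute = 6.157 × 10^-5 / 0.009864 = 0.006242 mol/L
[IO3^-]_original = 0.006242 × 100.0/4.939 = 0.1264 mol/L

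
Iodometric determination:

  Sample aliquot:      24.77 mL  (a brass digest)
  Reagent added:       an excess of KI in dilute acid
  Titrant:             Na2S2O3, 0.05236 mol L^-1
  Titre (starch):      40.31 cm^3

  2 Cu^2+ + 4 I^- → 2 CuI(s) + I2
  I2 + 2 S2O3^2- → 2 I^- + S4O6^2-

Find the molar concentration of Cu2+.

n(S2O3^2-) = 0.04031 × 0.05236 = 2.111 × 10^-3 mol
n(I2) = n(S2O3^2-)/2 = 1.055 × 10^-3 mol
From the 2:1 ratio, n(Cu2+) in the aliquot = 2/1 × 1.055 × 10^-3 = 2.111 × 10^-3 mol
[Cu2+] = 2.111 × 10^-3 / 0.02477 = 0.08521 mol/L

0.08521 mol/L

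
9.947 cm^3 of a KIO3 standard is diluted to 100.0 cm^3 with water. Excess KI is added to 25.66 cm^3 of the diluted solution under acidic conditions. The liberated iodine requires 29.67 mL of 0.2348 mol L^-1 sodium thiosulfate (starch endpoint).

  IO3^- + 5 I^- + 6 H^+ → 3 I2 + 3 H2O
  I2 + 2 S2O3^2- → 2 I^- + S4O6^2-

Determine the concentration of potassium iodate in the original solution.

n(S2O3^2-) = 0.02967 × 0.2348 = 6.967 × 10^-3 mol
n(I2) = n(S2O3^2-)/2 = 3.483 × 10^-3 mol
From the 1:3 ratio, n(IO3^-) in the aliquot = 1/3 × 3.483 × 10^-3 = 1.161 × 10^-3 mol
[IO3^-]_dilute = 1.161 × 10^-3 / 0.02566 = 0.04525 mol/L
[IO3^-]_original = 0.04525 × 100.0/9.947 = 0.4549 mol/L

0.4549 mol/L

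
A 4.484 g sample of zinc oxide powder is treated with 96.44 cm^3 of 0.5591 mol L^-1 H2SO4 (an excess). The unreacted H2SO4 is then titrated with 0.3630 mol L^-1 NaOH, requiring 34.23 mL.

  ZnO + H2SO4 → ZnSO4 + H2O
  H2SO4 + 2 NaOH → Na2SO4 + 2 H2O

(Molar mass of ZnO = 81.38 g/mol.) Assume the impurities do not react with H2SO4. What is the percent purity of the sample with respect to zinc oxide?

86.58 %

n(H2SO4) added = 0.09644 × 0.5591 = 0.05392 mol
n(NaOH) used in back-titration = 0.03423 × 0.3630 = 0.01243 mol
From the 1:2 ratio, n(H2SO4) left over = 1/2 × 0.01243 = 6.213 × 10^-3 mol
n(H2SO4) consumed by analyte = 0.05392 − 6.213 × 10^-3 = 0.04771 mol
n(ZnO) = 0.04771 mol (1:1 ratio)
mass of ZnO = 0.04771 × 81.38 = 3.882 g
% ZnO = 3.882 / 4.484 × 100 = 86.58 %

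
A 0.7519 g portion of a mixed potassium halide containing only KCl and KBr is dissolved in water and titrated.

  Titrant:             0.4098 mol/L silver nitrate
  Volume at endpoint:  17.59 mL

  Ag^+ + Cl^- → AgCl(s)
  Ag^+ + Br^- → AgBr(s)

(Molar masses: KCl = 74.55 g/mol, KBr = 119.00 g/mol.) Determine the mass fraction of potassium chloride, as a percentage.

23.62 %

n(AgNO3) = 0.01759 × 0.4098 = 7.208 × 10^-3 mol
Let x = n(KCl), y = n(KBr).
Titrant: 1x + 1y = 7.208 × 10^-3;  mass: 74.55x + 119.00y = 0.7519
Solving, x = 2.382 × 10^-3 mol, y = 4.826 × 10^-3 mol
mass of KCl = 2.382 × 10^-3 × 74.55 = 0.1776 g
% KCl = 0.1776 / 0.7519 × 100 = 23.62 %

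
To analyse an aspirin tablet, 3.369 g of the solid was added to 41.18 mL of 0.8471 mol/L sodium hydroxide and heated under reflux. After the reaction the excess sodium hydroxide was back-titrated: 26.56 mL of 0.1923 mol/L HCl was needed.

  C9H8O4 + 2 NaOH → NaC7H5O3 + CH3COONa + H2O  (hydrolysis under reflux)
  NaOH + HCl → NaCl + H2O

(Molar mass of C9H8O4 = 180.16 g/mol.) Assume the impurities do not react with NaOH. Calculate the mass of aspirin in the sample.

2.682 g

n(NaOH) added = 0.04118 × 0.8471 = 0.03488 mol
n(HCl) used in back-titration = 0.02656 × 0.1923 = 5.107 × 10^-3 mol
n(NaOH) left over = 5.107 × 10^-3 mol (1:1 ratio)
n(NaOH) consumed by analyte = 0.03488 − 5.107 × 10^-3 = 0.02978 mol
From the 1:2 ratio, n(C9H8O4) = 1/2 × 0.02978 = 0.01489 mol
mass of C9H8O4 = 0.01489 × 180.16 = 2.682 g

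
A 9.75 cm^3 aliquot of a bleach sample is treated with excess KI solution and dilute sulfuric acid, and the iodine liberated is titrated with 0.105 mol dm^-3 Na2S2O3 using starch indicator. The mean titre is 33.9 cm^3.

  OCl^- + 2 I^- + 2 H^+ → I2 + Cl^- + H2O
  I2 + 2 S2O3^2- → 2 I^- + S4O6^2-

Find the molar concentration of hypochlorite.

0.183 mol/L

n(S2O3^2-) = 0.0339 × 0.105 = 3.56 × 10^-3 mol
n(I2) = n(S2O3^2-)/2 = 1.78 × 10^-3 mol
n(OCl^-) in the aliquot = 1.78 × 10^-3 mol (1:1 ratio)
[OCl^-] = 1.78 × 10^-3 / 0.00975 = 0.183 mol/L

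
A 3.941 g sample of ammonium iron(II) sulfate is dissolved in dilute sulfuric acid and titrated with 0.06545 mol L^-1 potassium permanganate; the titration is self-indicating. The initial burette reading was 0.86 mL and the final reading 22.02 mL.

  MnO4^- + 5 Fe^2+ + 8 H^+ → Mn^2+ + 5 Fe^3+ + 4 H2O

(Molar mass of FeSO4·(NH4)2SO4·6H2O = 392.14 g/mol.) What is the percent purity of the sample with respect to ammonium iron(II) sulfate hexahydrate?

68.90 %

n(KMnO4) = 0.02116 L × 0.06545 mol/L = 1.385 × 10^-3 mol
From the 5:1 ratio, n(FeSO4·(NH4)2SO4·6H2O) = 5/1 × 1.385 × 10^-3 = 6.925 × 10^-3 mol
mass of FeSO4·(NH4)2SO4·6H2O = 6.925 × 10^-3 × 392.14 g/mol = 2.715 g
% FeSO4·(NH4)2SO4·6H2O = 2.715 / 3.941 × 100 = 68.90 %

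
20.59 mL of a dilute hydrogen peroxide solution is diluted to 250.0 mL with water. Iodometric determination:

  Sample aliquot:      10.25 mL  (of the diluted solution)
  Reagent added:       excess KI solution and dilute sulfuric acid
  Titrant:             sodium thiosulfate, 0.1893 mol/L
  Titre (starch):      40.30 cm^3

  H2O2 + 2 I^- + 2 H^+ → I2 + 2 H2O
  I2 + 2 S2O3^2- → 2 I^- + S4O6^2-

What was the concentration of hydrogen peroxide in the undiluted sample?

4.518 mol/L

n(S2O3^2-) = 0.04030 × 0.1893 = 7.629 × 10^-3 mol
n(I2) = n(S2O3^2-)/2 = 3.814 × 10^-3 mol
n(H2O2) in the aliquot = 3.814 × 10^-3 mol (1:1 ratio)
[H2O2]_dilute = 3.814 × 10^-3 / 0.01025 = 0.3721 mol/L
[H2O2]_original = 0.3721 × 250.0/20.59 = 4.518 mol/L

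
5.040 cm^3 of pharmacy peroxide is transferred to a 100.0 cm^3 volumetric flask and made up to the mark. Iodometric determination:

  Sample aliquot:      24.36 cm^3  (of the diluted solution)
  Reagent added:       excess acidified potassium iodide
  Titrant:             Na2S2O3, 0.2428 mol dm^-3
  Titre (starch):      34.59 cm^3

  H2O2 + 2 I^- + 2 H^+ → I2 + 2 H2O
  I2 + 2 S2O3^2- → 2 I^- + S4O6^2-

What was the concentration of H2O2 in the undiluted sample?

3.420 mol/L

n(S2O3^2-) = 0.03459 × 0.2428 = 8.398 × 10^-3 mol
n(I2) = n(S2O3^2-)/2 = 4.199 × 10^-3 mol
n(H2O2) in the aliquot = 4.199 × 10^-3 mol (1:1 ratio)
[H2O2]_dilute = 4.199 × 10^-3 / 0.02436 = 0.1724 mol/L
[H2O2]_original = 0.1724 × 100.0/5.040 = 3.420 mol/L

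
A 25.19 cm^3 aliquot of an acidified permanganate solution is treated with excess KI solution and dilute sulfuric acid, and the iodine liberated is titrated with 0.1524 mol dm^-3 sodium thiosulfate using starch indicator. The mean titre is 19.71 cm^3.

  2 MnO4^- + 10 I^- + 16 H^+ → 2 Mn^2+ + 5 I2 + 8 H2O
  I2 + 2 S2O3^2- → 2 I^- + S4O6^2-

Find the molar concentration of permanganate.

0.02385 mol/L

n(S2O3^2-) = 0.01971 × 0.1524 = 3.004 × 10^-3 mol
n(I2) = n(S2O3^2-)/2 = 1.502 × 10^-3 mol
From the 2:5 ratio, n(MnO4^-) in the aliquot = 2/5 × 1.502 × 10^-3 = 6.008 × 10^-4 mol
[MnO4^-] = 6.008 × 10^-4 / 0.02519 = 0.02385 mol/L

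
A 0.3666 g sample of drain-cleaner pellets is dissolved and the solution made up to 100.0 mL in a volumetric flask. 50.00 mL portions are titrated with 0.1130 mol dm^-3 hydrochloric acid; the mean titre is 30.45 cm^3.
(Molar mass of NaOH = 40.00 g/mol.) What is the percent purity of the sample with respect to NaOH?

NaOH + HCl → NaCl + H2O
n(HCl) per titration = 0.03045 × 0.1130 = 3.441 × 10^-3 mol
n(NaOH) in each aliquot = 3.441 × 10^-3 mol (1:1 ratio)
n(NaOH) in the whole flask = 3.441 × 10^-3 × 100.0/50.00 = 6.882 × 10^-3 mol
mass of NaOH = 6.882 × 10^-3 × 40.00 = 0.2753 g
% NaOH = 0.2753 / 0.3666 × 100 = 75.09 %

75.09 %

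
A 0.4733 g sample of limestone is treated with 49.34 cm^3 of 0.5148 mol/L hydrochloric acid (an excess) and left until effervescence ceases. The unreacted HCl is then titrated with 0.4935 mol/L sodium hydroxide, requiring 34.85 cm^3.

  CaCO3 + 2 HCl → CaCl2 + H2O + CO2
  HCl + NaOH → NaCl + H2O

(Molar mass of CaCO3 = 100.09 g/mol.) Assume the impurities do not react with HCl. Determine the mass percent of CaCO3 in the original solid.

86.72 %

n(HCl) added = 0.04934 × 0.5148 = 0.02540 mol
n(NaOH) used in back-titration = 0.03485 × 0.4935 = 0.01720 mol
n(HCl) left over = 0.01720 mol (1:1 ratio)
n(HCl) consumed by analyte = 0.02540 − 0.01720 = 8.202 × 10^-3 mol
From the 1:2 ratio, n(CaCO3) = 1/2 × 8.202 × 10^-3 = 4.101 × 10^-3 mol
mass of CaCO3 = 4.101 × 10^-3 × 100.09 = 0.4105 g
% CaCO3 = 0.4105 / 0.4733 × 100 = 86.72 %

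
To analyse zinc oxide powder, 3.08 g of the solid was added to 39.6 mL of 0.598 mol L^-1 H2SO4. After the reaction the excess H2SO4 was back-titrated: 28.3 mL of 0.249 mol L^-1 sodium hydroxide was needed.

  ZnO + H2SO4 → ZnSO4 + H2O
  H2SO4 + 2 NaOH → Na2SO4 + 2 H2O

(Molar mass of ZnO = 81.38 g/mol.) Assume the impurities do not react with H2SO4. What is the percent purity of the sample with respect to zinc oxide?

n(H2SO4) added = 0.0396 × 0.598 = 0.0237 mol
n(NaOH) used in back-titration = 0.0283 × 0.249 = 7.05 × 10^-3 mol
From the 1:2 ratio, n(H2SO4) left over = 1/2 × 7.05 × 10^-3 = 3.52 × 10^-3 mol
n(H2SO4) consumed by analyte = 0.0237 − 3.52 × 10^-3 = 0.0202 mol
n(ZnO) = 0.0202 mol (1:1 ratio)
mass of ZnO = 0.0202 × 81.38 = 1.64 g
% ZnO = 1.64 / 3.08 × 100 = 53.3 %

53.3 %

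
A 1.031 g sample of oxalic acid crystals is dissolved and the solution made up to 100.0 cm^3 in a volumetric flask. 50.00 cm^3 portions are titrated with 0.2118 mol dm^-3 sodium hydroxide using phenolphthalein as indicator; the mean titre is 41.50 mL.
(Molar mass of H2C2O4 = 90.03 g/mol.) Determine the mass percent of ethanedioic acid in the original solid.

76.75 %

H2C2O4 + 2 NaOH → Na2C2O4 + 2 H2O
n(NaOH) per titration = 0.04150 × 0.2118 = 8.790 × 10^-3 mol
From the 1:2 ratio, n(H2C2O4) in each aliquot = 1/2 × 8.790 × 10^-3 = 4.395 × 10^-3 mol
n(H2C2O4) in the whole flask = 4.395 × 10^-3 × 100.0/50.00 = 8.790 × 10^-3 mol
mass of H2C2O4 = 8.790 × 10^-3 × 90.03 = 0.7913 g
% H2C2O4 = 0.7913 / 1.031 × 100 = 76.75 %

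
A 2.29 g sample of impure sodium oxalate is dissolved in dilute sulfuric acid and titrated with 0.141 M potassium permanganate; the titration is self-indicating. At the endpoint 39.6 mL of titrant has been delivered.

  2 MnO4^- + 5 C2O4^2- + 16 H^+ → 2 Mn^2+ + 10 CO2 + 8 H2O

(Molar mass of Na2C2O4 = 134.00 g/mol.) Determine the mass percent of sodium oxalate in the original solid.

81.7 %

n(KMnO4) = 0.0396 L × 0.141 mol/L = 5.58 × 10^-3 mol
From the 5:2 ratio, n(Na2C2O4) = 5/2 × 5.58 × 10^-3 = 0.0140 mol
mass of Na2C2O4 = 0.0140 × 134.00 g/mol = 1.87 g
% Na2C2O4 = 1.87 / 2.29 × 100 = 81.7 %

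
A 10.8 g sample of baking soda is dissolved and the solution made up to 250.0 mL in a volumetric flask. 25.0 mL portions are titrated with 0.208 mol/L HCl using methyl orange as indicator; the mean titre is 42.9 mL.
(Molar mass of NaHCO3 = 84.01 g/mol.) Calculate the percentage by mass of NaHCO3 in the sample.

NaHCO3 + HCl → NaCl + H2O + CO2
n(HCl) per titration = 0.0429 × 0.208 = 8.92 × 10^-3 mol
n(NaHCO3) in each aliquot = 8.92 × 10^-3 mol (1:1 ratio)
n(NaHCO3) in the whole flask = 8.92 × 10^-3 × 250.0/25.0 = 0.0892 mol
mass of NaHCO3 = 0.0892 × 84.01 = 7.50 g
% NaHCO3 = 7.50 / 10.8 × 100 = 69.4 %

69.4 %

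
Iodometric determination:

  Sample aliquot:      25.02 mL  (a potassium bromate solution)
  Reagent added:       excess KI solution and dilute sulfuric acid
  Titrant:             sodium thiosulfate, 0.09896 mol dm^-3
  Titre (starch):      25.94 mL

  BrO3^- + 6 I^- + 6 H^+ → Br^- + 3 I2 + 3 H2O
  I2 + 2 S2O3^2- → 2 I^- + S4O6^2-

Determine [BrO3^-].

0.01710 mol/L

n(S2O3^2-) = 0.02594 × 0.09896 = 2.567 × 10^-3 mol
n(I2) = n(S2O3^2-)/2 = 1.284 × 10^-3 mol
From the 1:3 ratio, n(BrO3^-) in the aliquot = 1/3 × 1.284 × 10^-3 = 4.278 × 10^-4 mol
[BrO3^-] = 4.278 × 10^-4 / 0.02502 = 0.01710 mol/L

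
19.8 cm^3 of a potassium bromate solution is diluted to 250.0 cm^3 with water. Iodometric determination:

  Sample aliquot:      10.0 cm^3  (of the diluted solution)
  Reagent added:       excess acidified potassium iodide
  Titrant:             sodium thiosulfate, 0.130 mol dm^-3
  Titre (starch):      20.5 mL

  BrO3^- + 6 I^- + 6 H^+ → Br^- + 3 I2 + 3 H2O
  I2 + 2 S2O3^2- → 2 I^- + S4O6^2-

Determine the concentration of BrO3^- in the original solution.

n(S2O3^2-) = 0.0205 × 0.130 = 2.66 × 10^-3 mol
n(I2) = n(S2O3^2-)/2 = 1.33 × 10^-3 mol
From the 1:3 ratio, n(BrO3^-) in the aliquot = 1/3 × 1.33 × 10^-3 = 4.44 × 10^-4 mol
[BrO3^-]_dilute = 4.44 × 10^-4 / 0.0100 = 0.0444 mol/L
[BrO3^-]_original = 0.0444 × 250.0/19.8 = 0.561 mol/L

0.561 mol/L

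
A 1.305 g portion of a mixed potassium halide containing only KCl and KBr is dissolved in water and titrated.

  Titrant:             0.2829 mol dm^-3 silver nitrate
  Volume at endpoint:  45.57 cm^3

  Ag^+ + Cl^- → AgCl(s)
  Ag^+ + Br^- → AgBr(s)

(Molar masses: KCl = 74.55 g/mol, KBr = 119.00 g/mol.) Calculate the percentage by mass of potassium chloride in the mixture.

n(AgNO3) = 0.04557 × 0.2829 = 0.01289 mol
Let x = n(KCl), y = n(KBr).
Titrant: 1x + 1y = 0.01289;  mass: 74.55x + 119.00y = 1.305
Solving, x = 5.155 × 10^-3 mol, y = 7.737 × 10^-3 mol
mass of KCl = 5.155 × 10^-3 × 74.55 = 0.3843 g
% KCl = 0.3843 / 1.305 × 100 = 29.45 %

29.45 %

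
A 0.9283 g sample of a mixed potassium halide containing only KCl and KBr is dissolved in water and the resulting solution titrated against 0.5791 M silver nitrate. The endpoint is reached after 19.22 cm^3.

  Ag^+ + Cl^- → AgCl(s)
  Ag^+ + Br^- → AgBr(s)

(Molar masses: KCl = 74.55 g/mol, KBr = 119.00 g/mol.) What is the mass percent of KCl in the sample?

71.58 %

n(AgNO3) = 0.01922 × 0.5791 = 0.01113 mol
Let x = n(KCl), y = n(KBr).
Titrant: 1x + 1y = 0.01113;  mass: 74.55x + 119.00y = 0.9283
Solving, x = 8.914 × 10^-3 mol, y = 2.217 × 10^-3 mol
mass of KCl = 8.914 × 10^-3 × 74.55 = 0.6645 g
% KCl = 0.6645 / 0.9283 × 100 = 71.58 %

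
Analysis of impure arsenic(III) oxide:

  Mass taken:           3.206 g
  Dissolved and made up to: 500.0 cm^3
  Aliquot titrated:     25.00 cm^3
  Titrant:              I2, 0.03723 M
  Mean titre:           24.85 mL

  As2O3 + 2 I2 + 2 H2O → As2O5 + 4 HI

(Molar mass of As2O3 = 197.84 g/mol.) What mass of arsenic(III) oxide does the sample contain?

1.830 g

n(I2) per titration = 0.02485 × 0.03723 = 9.252 × 10^-4 mol
From the 1:2 ratio, n(As2O3) in each aliquot = 1/2 × 9.252 × 10^-4 = 4.626 × 10^-4 mol
n(As2O3) in the whole flask = 4.626 × 10^-4 × 500.0/25.00 = 9.252 × 10^-3 mol
mass of As2O3 = 9.252 × 10^-3 × 197.84 = 1.830 g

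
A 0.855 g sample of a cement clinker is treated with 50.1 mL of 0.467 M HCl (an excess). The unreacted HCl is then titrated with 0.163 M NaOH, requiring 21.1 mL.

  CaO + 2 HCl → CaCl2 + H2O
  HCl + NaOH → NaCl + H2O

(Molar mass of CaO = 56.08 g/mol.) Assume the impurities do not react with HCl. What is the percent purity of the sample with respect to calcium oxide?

n(HCl) added = 0.0501 × 0.467 = 0.0234 mol
n(NaOH) used in back-titration = 0.0211 × 0.163 = 3.44 × 10^-3 mol
n(HCl) left over = 3.44 × 10^-3 mol (1:1 ratio)
n(HCl) consumed by analyte = 0.0234 − 3.44 × 10^-3 = 0.0200 mol
From the 1:2 ratio, n(CaO) = 1/2 × 0.0200 = 9.98 × 10^-3 mol
mass of CaO = 9.98 × 10^-3 × 56.08 = 0.560 g
% CaO = 0.560 / 0.855 × 100 = 65.5 %

65.5 %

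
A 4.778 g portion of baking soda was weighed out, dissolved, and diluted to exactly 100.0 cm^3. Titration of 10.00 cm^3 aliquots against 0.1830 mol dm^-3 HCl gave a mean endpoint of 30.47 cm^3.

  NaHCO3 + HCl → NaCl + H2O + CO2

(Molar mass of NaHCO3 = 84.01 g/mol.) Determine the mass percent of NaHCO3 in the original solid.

98.04 %

n(HCl) per titration = 0.03047 × 0.1830 = 5.576 × 10^-3 mol
n(NaHCO3) in each aliquot = 5.576 × 10^-3 mol (1:1 ratio)
n(NaHCO3) in the whole flask = 5.576 × 10^-3 × 100.0/10.00 = 0.05576 mol
mass of NaHCO3 = 0.05576 × 84.01 = 4.684 g
% NaHCO3 = 4.684 / 4.778 × 100 = 98.04 %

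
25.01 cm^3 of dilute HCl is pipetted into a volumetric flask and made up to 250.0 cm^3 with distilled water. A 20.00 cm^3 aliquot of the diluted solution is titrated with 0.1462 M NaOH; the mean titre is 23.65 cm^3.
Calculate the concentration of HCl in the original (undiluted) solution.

1.728 M

HCl + NaOH → NaCl + H2O
n(NaOH) = 0.02365 × 0.1462 = 3.458 × 10^-3 mol
n(HCl) in the aliquot = 3.458 × 10^-3 mol (1:1 ratio)
[HCl]_dilute = 3.458 × 10^-3 / 0.02000 = 0.1729 mol/L
Dilution factor = 250.0 / 25.01 = 9.996
[HCl]_stock = 0.1729 × 9.996 = 1.728 mol/L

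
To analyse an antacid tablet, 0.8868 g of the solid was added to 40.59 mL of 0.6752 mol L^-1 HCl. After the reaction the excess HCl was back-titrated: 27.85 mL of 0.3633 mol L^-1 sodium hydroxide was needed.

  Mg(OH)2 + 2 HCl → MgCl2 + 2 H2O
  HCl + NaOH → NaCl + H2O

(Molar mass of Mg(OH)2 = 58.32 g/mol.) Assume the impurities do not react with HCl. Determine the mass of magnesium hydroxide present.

0.5041 g

n(HCl) added = 0.04059 × 0.6752 = 0.02741 mol
n(NaOH) used in back-titration = 0.02785 × 0.3633 = 0.01012 mol
n(HCl) left over = 0.01012 mol (1:1 ratio)
n(HCl) consumed by analyte = 0.02741 − 0.01012 = 0.01729 mol
From the 1:2 ratio, n(Mg(OH)2) = 1/2 × 0.01729 = 8.644 × 10^-3 mol
mass of Mg(OH)2 = 8.644 × 10^-3 × 58.32 = 0.5041 g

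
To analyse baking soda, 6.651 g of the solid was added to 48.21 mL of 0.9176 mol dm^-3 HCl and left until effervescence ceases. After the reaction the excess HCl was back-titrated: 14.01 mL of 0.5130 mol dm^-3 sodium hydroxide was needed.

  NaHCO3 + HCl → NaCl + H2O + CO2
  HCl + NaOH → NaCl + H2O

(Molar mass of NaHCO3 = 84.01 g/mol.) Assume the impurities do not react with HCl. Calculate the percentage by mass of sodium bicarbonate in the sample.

n(HCl) added = 0.04821 × 0.9176 = 0.04424 mol
n(NaOH) used in back-titration = 0.01401 × 0.5130 = 7.187 × 10^-3 mol
n(HCl) left over = 7.187 × 10^-3 mol (1:1 ratio)
n(HCl) consumed by analyte = 0.04424 − 7.187 × 10^-3 = 0.03705 mol
n(NaHCO3) = 0.03705 mol (1:1 ratio)
mass of NaHCO3 = 0.03705 × 84.01 = 3.113 g
% NaHCO3 = 3.113 / 6.651 × 100 = 46.80 %

46.80 %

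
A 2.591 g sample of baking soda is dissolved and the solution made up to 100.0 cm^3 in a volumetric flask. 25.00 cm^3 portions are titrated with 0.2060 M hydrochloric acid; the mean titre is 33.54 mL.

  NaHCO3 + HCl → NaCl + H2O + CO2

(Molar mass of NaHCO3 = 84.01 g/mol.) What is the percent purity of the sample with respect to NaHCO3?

n(HCl) per titration = 0.03354 × 0.2060 = 6.909 × 10^-3 mol
n(NaHCO3) in each aliquot = 6.909 × 10^-3 mol (1:1 ratio)
n(NaHCO3) in the whole flask = 6.909 × 10^-3 × 100.0/25.00 = 0.02764 mol
mass of NaHCO3 = 0.02764 × 84.01 = 2.322 g
% NaHCO3 = 2.322 / 2.591 × 100 = 89.61 %

89.61 %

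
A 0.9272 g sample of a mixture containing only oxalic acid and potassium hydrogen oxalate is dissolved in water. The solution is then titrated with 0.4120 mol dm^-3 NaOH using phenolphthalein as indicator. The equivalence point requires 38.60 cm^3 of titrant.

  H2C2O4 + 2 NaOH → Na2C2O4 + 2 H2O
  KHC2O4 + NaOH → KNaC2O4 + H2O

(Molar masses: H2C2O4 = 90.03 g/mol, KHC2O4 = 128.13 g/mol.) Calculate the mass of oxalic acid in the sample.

0.6014 g

n(NaOH) = 0.03860 × 0.4120 = 0.01590 mol
Let x = n(H2C2O4), y = n(KHC2O4).
Titrant: 2x + 1y = 0.01590;  mass: 90.03x + 128.13y = 0.9272
Solving, x = 6.680 × 10^-3 mol, y = 2.542 × 10^-3 mol
mass of H2C2O4 = 6.680 × 10^-3 × 90.03 = 0.6014 g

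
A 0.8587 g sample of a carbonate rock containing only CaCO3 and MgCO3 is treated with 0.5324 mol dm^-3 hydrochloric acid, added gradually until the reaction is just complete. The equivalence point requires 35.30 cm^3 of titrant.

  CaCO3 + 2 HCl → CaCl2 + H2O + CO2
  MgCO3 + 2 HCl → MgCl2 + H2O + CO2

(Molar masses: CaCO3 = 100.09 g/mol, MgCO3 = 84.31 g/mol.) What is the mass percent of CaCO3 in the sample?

n(HCl) = 0.03530 × 0.5324 = 0.01879 mol
Let x = n(CaCO3), y = n(MgCO3).
Titrant: 2x + 2y = 0.01879;  mass: 100.09x + 84.31y = 0.8587
Solving, x = 4.211 × 10^-3 mol, y = 5.186 × 10^-3 mol
mass of CaCO3 = 4.211 × 10^-3 × 100.09 = 0.4215 g
% CaCO3 = 0.4215 / 0.8587 × 100 = 49.08 %

49.08 %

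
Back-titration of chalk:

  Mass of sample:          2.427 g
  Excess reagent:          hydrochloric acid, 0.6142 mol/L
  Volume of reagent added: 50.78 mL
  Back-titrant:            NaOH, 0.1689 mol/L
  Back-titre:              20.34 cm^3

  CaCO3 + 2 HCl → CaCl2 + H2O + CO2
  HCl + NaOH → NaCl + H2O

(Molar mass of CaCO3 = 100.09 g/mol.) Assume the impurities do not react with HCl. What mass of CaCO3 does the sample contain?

n(HCl) added = 0.05078 × 0.6142 = 0.03119 mol
n(NaOH) used in back-titration = 0.02034 × 0.1689 = 3.435 × 10^-3 mol
n(HCl) left over = 3.435 × 10^-3 mol (1:1 ratio)
n(HCl) consumed by analyte = 0.03119 − 3.435 × 10^-3 = 0.02775 mol
From the 1:2 ratio, n(CaCO3) = 1/2 × 0.02775 = 0.01388 mol
mass of CaCO3 = 0.01388 × 100.09 = 1.389 g

1.389 g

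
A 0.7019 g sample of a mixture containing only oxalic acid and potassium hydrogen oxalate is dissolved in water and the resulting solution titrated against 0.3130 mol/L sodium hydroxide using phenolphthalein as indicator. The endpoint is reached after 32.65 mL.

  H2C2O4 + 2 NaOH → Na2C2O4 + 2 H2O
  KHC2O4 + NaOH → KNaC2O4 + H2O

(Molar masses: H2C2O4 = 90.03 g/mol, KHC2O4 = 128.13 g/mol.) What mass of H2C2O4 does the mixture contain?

0.3290 g

n(NaOH) = 0.03265 × 0.3130 = 0.01022 mol
Let x = n(H2C2O4), y = n(KHC2O4).
Titrant: 2x + 1y = 0.01022;  mass: 90.03x + 128.13y = 0.7019
Solving, x = 3.655 × 10^-3 mol, y = 2.910 × 10^-3 mol
mass of H2C2O4 = 3.655 × 10^-3 × 90.03 = 0.3290 g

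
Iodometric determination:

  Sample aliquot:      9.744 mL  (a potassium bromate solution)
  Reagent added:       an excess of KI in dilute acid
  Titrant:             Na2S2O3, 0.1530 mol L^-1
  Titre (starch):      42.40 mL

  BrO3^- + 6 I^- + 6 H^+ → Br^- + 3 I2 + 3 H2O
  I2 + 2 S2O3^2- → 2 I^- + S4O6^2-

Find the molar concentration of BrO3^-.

0.1110 mol/L

n(S2O3^2-) = 0.04240 × 0.1530 = 6.487 × 10^-3 mol
n(I2) = n(S2O3^2-)/2 = 3.244 × 10^-3 mol
From the 1:3 ratio, n(BrO3^-) in the aliquot = 1/3 × 3.244 × 10^-3 = 1.081 × 10^-3 mol
[BrO3^-] = 1.081 × 10^-3 / 0.009744 = 0.1110 mol/L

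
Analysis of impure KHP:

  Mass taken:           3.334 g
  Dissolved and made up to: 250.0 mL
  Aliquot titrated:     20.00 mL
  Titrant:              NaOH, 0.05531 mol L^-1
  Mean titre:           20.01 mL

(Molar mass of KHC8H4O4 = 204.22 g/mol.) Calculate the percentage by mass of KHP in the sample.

84.74 %

KHC8H4O4 + NaOH → KNaC8H4O4 + H2O
n(NaOH) per titration = 0.02001 × 0.05531 = 1.107 × 10^-3 mol
n(KHC8H4O4) in each aliquot = 1.107 × 10^-3 mol (1:1 ratio)
n(KHC8H4O4) in the whole flask = 1.107 × 10^-3 × 250.0/20.00 = 0.01383 mol
mass of KHC8H4O4 = 0.01383 × 204.22 = 2.825 g
% KHC8H4O4 = 2.825 / 3.334 × 100 = 84.74 %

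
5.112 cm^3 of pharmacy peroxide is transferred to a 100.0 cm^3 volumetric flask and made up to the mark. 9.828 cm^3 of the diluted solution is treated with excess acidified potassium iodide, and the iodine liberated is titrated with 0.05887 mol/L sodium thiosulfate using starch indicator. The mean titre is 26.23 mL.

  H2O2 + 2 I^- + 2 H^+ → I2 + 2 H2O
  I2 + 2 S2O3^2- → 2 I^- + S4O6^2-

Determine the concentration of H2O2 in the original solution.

1.537 mol/L

n(S2O3^2-) = 0.02623 × 0.05887 = 1.544 × 10^-3 mol
n(I2) = n(S2O3^2-)/2 = 7.721 × 10^-4 mol
n(H2O2) in the aliquot = 7.721 × 10^-4 mol (1:1 ratio)
[H2O2]_dilute = 7.721 × 10^-4 / 0.009828 = 0.07856 mol/L
[H2O2]_original = 0.07856 × 100.0/5.112 = 1.537 mol/L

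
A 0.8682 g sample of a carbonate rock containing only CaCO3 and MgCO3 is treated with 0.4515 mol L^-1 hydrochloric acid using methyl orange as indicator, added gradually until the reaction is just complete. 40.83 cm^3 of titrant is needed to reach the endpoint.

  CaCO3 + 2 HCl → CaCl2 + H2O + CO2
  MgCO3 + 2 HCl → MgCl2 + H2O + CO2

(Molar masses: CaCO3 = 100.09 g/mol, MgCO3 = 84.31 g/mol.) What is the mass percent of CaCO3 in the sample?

n(HCl) = 0.04083 × 0.4515 = 0.01843 mol
Let x = n(CaCO3), y = n(MgCO3).
Titrant: 2x + 2y = 0.01843;  mass: 100.09x + 84.31y = 0.8682
Solving, x = 5.772 × 10^-3 mol, y = 3.445 × 10^-3 mol
mass of CaCO3 = 5.772 × 10^-3 × 100.09 = 0.5777 g
% CaCO3 = 0.5777 / 0.8682 × 100 = 66.54 %

66.54 %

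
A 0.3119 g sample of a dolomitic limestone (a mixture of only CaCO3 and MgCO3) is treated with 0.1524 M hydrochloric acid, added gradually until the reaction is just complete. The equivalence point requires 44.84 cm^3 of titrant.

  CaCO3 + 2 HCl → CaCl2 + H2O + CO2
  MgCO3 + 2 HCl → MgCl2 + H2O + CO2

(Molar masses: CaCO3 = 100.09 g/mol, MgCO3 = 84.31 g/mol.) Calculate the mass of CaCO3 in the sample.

n(HCl) = 0.04484 × 0.1524 = 6.834 × 10^-3 mol
Let x = n(CaCO3), y = n(MgCO3).
Titrant: 2x + 2y = 6.834 × 10^-3;  mass: 100.09x + 84.31y = 0.3119
Solving, x = 1.510 × 10^-3 mol, y = 1.907 × 10^-3 mol
mass of CaCO3 = 1.510 × 10^-3 × 100.09 = 0.1511 g

0.1511 g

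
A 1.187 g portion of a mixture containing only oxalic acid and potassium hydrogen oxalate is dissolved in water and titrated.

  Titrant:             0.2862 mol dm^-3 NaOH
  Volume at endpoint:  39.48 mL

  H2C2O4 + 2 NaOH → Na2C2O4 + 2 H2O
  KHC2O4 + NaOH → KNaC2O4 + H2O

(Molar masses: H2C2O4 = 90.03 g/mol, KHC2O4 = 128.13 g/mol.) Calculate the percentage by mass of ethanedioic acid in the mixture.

11.90 %

n(NaOH) = 0.03948 × 0.2862 = 0.01130 mol
Let x = n(H2C2O4), y = n(KHC2O4).
Titrant: 2x + 1y = 0.01130;  mass: 90.03x + 128.13y = 1.187
Solving, x = 1.569 × 10^-3 mol, y = 8.162 × 10^-3 mol
mass of H2C2O4 = 1.569 × 10^-3 × 90.03 = 0.1412 g
% H2C2O4 = 0.1412 / 1.187 × 100 = 11.90 %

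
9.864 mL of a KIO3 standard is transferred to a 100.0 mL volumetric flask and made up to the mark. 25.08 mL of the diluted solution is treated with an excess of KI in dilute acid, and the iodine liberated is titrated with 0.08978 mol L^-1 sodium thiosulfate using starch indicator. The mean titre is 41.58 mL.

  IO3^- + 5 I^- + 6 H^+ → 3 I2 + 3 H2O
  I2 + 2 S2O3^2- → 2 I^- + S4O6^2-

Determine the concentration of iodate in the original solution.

0.2515 mol/L

n(S2O3^2-) = 0.04158 × 0.08978 = 3.733 × 10^-3 mol
n(I2) = n(S2O3^2-)/2 = 1.867 × 10^-3 mol
From the 1:3 ratio, n(IO3^-) in the aliquot = 1/3 × 1.867 × 10^-3 = 6.222 × 10^-4 mol
[IO3^-]_dilute = 6.222 × 10^-4 / 0.02508 = 0.02481 mol/L
[IO3^-]_original = 0.02481 × 100.0/9.864 = 0.2515 mol/L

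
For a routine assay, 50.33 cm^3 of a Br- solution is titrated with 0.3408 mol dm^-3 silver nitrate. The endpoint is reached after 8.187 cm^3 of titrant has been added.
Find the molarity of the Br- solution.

0.05544 mol/L

Ag^+ + Br^- → AgBr(s)
n(AgNO3) = 0.008187 L × 0.3408 mol/L = 2.790 × 10^-3 mol
n(Br-) = 2.790 × 10^-3 mol (1:1 mole ratio)
[Br-] = 2.790 × 10^-3 mol / 0.05033 L = 0.05544 mol/L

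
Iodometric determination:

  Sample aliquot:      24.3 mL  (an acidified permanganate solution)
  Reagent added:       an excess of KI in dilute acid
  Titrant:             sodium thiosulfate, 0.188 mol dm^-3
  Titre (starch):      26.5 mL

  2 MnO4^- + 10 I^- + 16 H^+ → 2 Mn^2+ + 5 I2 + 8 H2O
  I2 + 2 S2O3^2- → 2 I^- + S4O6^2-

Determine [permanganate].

n(S2O3^2-) = 0.0265 × 0.188 = 4.98 × 10^-3 mol
n(I2) = n(S2O3^2-)/2 = 2.49 × 10^-3 mol
From the 2:5 ratio, n(MnO4^-) in the aliquot = 2/5 × 2.49 × 10^-3 = 9.96 × 10^-4 mol
[MnO4^-] = 9.96 × 10^-4 / 0.0243 = 0.0410 mol/L

0.0410 mol/L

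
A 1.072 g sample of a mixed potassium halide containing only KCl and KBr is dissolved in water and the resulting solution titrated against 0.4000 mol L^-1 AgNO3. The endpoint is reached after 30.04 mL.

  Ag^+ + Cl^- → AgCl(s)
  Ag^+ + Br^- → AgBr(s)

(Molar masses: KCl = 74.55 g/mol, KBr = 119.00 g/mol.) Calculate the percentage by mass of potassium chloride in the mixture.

55.99 %

n(AgNO3) = 0.03004 × 0.4000 = 0.01202 mol
Let x = n(KCl), y = n(KBr).
Titrant: 1x + 1y = 0.01202;  mass: 74.55x + 119.00y = 1.072
Solving, x = 8.052 × 10^-3 mol, y = 3.964 × 10^-3 mol
mass of KCl = 8.052 × 10^-3 × 74.55 = 0.6003 g
% KCl = 0.6003 / 1.072 × 100 = 55.99 %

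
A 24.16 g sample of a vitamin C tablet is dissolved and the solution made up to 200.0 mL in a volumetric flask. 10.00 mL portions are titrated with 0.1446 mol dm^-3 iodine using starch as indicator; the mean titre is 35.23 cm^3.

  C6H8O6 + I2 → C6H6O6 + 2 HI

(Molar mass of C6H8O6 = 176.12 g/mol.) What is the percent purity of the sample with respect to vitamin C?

74.27 %

n(I2) per titration = 0.03523 × 0.1446 = 5.094 × 10^-3 mol
n(C6H8O6) in each aliquot = 5.094 × 10^-3 mol (1:1 ratio)
n(C6H8O6) in the whole flask = 5.094 × 10^-3 × 200.0/10.00 = 0.1019 mol
mass of C6H8O6 = 0.1019 × 176.12 = 17.94 g
% C6H8O6 = 17.94 / 24.16 × 100 = 74.27 %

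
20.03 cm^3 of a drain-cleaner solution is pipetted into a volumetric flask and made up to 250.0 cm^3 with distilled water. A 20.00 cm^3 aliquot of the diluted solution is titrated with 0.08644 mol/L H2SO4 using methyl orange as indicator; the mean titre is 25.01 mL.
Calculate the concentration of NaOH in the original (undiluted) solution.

2.698 mol/L

2 NaOH + H2SO4 → Na2SO4 + 2 H2O
n(H2SO4) = 0.02501 × 0.08644 = 2.162 × 10^-3 mol
From the 2:1 ratio, n(NaOH) in the aliquot = 2/1 × 2.162 × 10^-3 = 4.324 × 10^-3 mol
[NaOH]_dilute = 4.324 × 10^-3 / 0.02000 = 0.2162 mol/L
Dilution factor = 250.0 / 20.03 = 12.48
[NaOH]_stock = 0.2162 × 12.48 = 2.698 mol/L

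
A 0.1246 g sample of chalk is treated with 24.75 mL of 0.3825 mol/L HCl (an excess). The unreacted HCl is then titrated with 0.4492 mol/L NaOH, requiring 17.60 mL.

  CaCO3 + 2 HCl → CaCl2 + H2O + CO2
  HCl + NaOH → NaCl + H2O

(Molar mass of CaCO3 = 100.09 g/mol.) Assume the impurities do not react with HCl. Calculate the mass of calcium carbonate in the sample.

n(HCl) added = 0.02475 × 0.3825 = 9.467 × 10^-3 mol
n(NaOH) used in back-titration = 0.01760 × 0.4492 = 7.906 × 10^-3 mol
n(HCl) left over = 7.906 × 10^-3 mol (1:1 ratio)
n(HCl) consumed by analyte = 9.467 × 10^-3 − 7.906 × 10^-3 = 1.561 × 10^-3 mol
From the 1:2 ratio, n(CaCO3) = 1/2 × 1.561 × 10^-3 = 7.805 × 10^-4 mol
mass of CaCO3 = 7.805 × 10^-4 × 100.09 = 0.07812 g

0.07812 g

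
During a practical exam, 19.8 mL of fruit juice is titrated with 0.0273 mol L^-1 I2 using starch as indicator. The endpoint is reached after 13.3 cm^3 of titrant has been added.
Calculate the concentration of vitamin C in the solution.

C6H8O6 + I2 → C6H6O6 + 2 HI
n(I2) = 0.0133 L × 0.0273 mol/L = 3.63 × 10^-4 mol
n(C6H8O6) = 3.63 × 10^-4 mol (1:1 mole ratio)
[C6H8O6] = 3.63 × 10^-4 mol / 0.0198 L = 0.0183 mol/L

0.0183 mol/L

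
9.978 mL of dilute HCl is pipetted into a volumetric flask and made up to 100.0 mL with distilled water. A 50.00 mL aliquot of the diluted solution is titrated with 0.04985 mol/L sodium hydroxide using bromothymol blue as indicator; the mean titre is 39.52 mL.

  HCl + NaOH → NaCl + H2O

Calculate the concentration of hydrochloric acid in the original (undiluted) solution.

n(NaOH) = 0.03952 × 0.04985 = 1.970 × 10^-3 mol
n(HCl) in the aliquot = 1.970 × 10^-3 mol (1:1 ratio)
[HCl]_dilute = 1.970 × 10^-3 / 0.05000 = 0.03940 mol/L
Dilution factor = 100.0 / 9.978 = 10.02
[HCl]_stock = 0.03940 × 10.02 = 0.3949 mol/L

0.3949 mol/L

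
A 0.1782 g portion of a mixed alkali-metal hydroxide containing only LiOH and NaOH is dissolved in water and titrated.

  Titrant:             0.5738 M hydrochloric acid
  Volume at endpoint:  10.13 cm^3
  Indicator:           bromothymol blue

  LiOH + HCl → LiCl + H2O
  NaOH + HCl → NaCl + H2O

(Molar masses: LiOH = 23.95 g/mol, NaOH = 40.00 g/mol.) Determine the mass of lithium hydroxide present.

n(HCl) = 0.01013 × 0.5738 = 5.813 × 10^-3 mol
Let x = n(LiOH), y = n(NaOH).
Titrant: 1x + 1y = 5.813 × 10^-3;  mass: 23.95x + 40.00y = 0.1782
Solving, x = 3.383 × 10^-3 mol, y = 2.429 × 10^-3 mol
mass of LiOH = 3.383 × 10^-3 × 23.95 = 0.08103 g

0.08103 g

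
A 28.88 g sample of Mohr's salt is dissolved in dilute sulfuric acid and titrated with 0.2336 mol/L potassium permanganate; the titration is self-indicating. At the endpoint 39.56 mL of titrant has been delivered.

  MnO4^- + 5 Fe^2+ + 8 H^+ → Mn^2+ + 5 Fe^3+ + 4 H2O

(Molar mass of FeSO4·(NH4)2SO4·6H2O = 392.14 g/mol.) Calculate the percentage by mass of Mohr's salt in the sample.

n(KMnO4) = 0.03956 L × 0.2336 mol/L = 9.241 × 10^-3 mol
From the 5:1 ratio, n(FeSO4·(NH4)2SO4·6H2O) = 5/1 × 9.241 × 10^-3 = 0.04621 mol
mass of FeSO4·(NH4)2SO4·6H2O = 0.04621 × 392.14 g/mol = 18.12 g
% FeSO4·(NH4)2SO4·6H2O = 18.12 / 28.88 × 100 = 62.74 %

62.74 %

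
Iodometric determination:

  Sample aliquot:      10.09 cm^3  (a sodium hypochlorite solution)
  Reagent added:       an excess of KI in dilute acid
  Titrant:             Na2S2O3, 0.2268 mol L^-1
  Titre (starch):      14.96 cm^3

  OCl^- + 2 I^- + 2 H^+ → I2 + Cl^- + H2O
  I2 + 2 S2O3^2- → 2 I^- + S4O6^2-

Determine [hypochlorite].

n(S2O3^2-) = 0.01496 × 0.2268 = 3.393 × 10^-3 mol
n(I2) = n(S2O3^2-)/2 = 1.696 × 10^-3 mol
n(OCl^-) in the aliquot = 1.696 × 10^-3 mol (1:1 ratio)
[OCl^-] = 1.696 × 10^-3 / 0.01009 = 0.1681 mol/L

0.1681 mol/L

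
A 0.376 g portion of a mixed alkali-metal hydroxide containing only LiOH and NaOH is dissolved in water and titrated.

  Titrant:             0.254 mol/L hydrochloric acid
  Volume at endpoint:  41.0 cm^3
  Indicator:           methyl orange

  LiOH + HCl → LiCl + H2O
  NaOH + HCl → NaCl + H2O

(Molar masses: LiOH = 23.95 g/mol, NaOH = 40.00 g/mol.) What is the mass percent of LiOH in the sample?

n(HCl) = 0.0410 × 0.254 = 0.0104 mol
Let x = n(LiOH), y = n(NaOH).
Titrant: 1x + 1y = 0.0104;  mass: 23.95x + 40.00y = 0.376
Solving, x = 2.53 × 10^-3 mol, y = 7.89 × 10^-3 mol
mass of LiOH = 2.53 × 10^-3 × 23.95 = 0.0605 g
% LiOH = 0.0605 / 0.376 × 100 = 16.1 %

16.1 %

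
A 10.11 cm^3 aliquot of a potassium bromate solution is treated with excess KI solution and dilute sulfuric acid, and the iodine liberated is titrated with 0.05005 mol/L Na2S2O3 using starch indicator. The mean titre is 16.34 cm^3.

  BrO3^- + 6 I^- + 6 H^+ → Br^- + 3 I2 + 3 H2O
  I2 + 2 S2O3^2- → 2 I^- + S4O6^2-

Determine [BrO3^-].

n(S2O3^2-) = 0.01634 × 0.05005 = 8.178 × 10^-4 mol
n(I2) = n(S2O3^2-)/2 = 4.089 × 10^-4 mol
From the 1:3 ratio, n(BrO3^-) in the aliquot = 1/3 × 4.089 × 10^-4 = 1.363 × 10^-4 mol
[BrO3^-] = 1.363 × 10^-4 / 0.01011 = 0.01348 mol/L

0.01348 mol/L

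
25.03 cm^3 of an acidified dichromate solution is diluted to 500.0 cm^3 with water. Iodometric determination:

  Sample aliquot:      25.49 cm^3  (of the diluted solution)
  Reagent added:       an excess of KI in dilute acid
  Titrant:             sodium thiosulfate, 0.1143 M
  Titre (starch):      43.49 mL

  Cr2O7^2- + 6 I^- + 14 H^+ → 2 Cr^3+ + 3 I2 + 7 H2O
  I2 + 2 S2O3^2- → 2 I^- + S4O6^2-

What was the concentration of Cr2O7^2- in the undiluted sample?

0.6493 M

n(S2O3^2-) = 0.04349 × 0.1143 = 4.971 × 10^-3 mol
n(I2) = n(S2O3^2-)/2 = 2.485 × 10^-3 mol
From the 1:3 ratio, n(Cr2O7^2-) in the aliquot = 1/3 × 2.485 × 10^-3 = 8.285 × 10^-4 mol
[Cr2O7^2-]_dilute = 8.285 × 10^-4 / 0.02549 = 0.03250 mol/L
[Cr2O7^2-]_original = 0.03250 × 500.0/25.03 = 0.6493 mol/L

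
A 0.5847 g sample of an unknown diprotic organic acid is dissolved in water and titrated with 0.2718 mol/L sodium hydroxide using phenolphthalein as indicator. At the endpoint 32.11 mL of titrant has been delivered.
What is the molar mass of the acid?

n(NaOH) = 0.03211 L × 0.2718 mol/L = 8.727 × 10^-3 mol
From the 1:2 ratio, n(H2A) = 1/2 × 8.727 × 10^-3 = 4.364 × 10^-3 mol
M = m / n = 0.5847 g / 4.364 × 10^-3 mol = 134.0 g/mol

134.0 g/mol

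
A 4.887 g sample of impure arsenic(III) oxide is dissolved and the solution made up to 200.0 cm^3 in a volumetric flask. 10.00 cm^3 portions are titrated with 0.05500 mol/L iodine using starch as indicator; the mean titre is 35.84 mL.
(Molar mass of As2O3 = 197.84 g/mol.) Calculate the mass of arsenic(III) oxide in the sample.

3.900 g

As2O3 + 2 I2 + 2 H2O → As2O5 + 4 HI
n(I2) per titration = 0.03584 × 0.05500 = 1.971 × 10^-3 mol
From the 1:2 ratio, n(As2O3) in each aliquot = 1/2 × 1.971 × 10^-3 = 9.856 × 10^-4 mol
n(As2O3) in the whole flask = 9.856 × 10^-4 × 200.0/10.00 = 0.01971 mol
mass of As2O3 = 0.01971 × 197.84 = 3.900 g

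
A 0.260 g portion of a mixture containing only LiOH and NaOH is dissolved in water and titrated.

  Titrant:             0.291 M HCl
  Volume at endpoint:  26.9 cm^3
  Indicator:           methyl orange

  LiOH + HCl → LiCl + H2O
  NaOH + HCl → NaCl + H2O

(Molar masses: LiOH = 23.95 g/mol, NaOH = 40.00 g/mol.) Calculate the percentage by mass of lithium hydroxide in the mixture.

30.5 %

n(HCl) = 0.0269 × 0.291 = 7.83 × 10^-3 mol
Let x = n(LiOH), y = n(NaOH).
Titrant: 1x + 1y = 7.83 × 10^-3;  mass: 23.95x + 40.00y = 0.260
Solving, x = 3.31 × 10^-3 mol, y = 4.52 × 10^-3 mol
mass of LiOH = 3.31 × 10^-3 × 23.95 = 0.0793 g
% LiOH = 0.0793 / 0.260 × 100 = 30.5 %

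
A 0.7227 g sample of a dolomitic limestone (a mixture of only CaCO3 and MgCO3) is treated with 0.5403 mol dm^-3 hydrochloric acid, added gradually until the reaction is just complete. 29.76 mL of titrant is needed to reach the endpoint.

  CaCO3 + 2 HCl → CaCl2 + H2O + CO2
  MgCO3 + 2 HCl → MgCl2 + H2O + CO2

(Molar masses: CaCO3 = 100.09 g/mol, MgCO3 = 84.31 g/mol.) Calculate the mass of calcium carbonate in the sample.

0.2846 g

n(HCl) = 0.02976 × 0.5403 = 0.01608 mol
Let x = n(CaCO3), y = n(MgCO3).
Titrant: 2x + 2y = 0.01608;  mass: 100.09x + 84.31y = 0.7227
Solving, x = 2.844 × 10^-3 mol, y = 5.196 × 10^-3 mol
mass of CaCO3 = 2.844 × 10^-3 × 100.09 = 0.2846 g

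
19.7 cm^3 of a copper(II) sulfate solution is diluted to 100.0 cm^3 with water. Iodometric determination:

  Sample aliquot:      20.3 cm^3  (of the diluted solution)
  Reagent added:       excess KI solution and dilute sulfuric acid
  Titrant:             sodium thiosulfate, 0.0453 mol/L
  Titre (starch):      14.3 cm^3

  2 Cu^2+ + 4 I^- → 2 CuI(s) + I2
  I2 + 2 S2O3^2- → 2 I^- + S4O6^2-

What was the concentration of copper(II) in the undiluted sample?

n(S2O3^2-) = 0.0143 × 0.0453 = 6.48 × 10^-4 mol
n(I2) = n(S2O3^2-)/2 = 3.24 × 10^-4 mol
From the 2:1 ratio, n(Cu2+) in the aliquot = 2/1 × 3.24 × 10^-4 = 6.48 × 10^-4 mol
[Cu2+]_dilute = 6.48 × 10^-4 / 0.0203 = 0.0319 mol/L
[Cu2+]_original = 0.0319 × 100.0/19.7 = 0.162 mol/L

0.162 mol/L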